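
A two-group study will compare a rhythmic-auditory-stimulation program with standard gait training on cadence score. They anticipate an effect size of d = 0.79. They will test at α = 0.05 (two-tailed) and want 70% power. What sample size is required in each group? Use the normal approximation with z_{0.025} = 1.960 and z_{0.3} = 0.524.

For two independent groups with equal n: n = 2·((z_{α/2} + z_β) / d)².
z_{α/2} + z_β = 1.960 + 0.524 = 2.484.
n = 2 × (2.484 / 0.79)² = 2 × 3.144² = 2 × 9.89 = 19.8.
Round up to the next whole participant.

n = 20 per group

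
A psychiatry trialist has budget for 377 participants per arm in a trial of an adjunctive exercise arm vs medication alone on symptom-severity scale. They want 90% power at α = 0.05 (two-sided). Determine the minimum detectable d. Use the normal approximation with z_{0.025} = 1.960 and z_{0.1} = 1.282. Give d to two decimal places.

For two independent groups of n = 377 each: d_min = (z_{α/2} + z_β)·√(2/n).
z-sum = 1.960 + 1.282 = 3.242.
d_min = 3.242 × √(2/377) = 3.242 × 0.0728 = 0.236.

d_min ≈ 0.24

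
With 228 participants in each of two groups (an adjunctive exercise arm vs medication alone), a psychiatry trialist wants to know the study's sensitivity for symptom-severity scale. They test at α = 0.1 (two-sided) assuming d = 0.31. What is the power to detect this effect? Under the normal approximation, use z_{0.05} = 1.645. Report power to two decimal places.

For two equal groups, power = Φ(d·√(n/2) − z_{α/2}).
d·√(n/2) = 0.31 × √(228/2) = 0.31 × 10.677 = 3.310.
z_β = 3.310 − 1.645 = 1.665.
Power = Φ(1.665) = 0.952.

power ≈ 0.95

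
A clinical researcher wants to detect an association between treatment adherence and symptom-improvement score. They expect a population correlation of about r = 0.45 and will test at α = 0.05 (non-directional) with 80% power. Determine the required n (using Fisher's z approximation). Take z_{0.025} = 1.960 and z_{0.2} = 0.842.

n = 37

Fisher's z: C = ½·ln((1+r)/(1−r)) = ½·ln(2.6364) = 0.4847.
n = ((z_{α/2} + z_β)/C)² + 3.
(1.960 + 0.842) / 0.4847 = 2.802 / 0.4847 = 5.781.
n = 5.781² + 3 = 33.42 + 3 = 36.4.
Round up.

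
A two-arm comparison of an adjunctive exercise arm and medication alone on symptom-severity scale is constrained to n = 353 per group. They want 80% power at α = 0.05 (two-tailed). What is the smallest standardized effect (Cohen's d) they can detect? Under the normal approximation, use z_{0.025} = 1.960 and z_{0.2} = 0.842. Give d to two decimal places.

d_min ≈ 0.21

For two independent groups of n = 353 each: d_min = (z_{α/2} + z_β)·√(2/n).
z-sum = 1.960 + 0.842 = 2.802.
d_min = 2.802 × √(2/353) = 2.802 × 0.0753 = 0.211.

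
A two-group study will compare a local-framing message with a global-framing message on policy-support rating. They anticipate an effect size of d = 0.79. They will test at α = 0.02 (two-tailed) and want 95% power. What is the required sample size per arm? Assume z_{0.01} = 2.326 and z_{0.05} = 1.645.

For two independent groups with equal n: n = 2·((z_{α/2} + z_β) / d)².
z_{α/2} + z_β = 2.326 + 1.645 = 3.971.
n = 2 × (3.971 / 0.79)² = 2 × 5.027² = 2 × 25.27 = 50.5.
Round up to the next whole participant.

n = 51 per group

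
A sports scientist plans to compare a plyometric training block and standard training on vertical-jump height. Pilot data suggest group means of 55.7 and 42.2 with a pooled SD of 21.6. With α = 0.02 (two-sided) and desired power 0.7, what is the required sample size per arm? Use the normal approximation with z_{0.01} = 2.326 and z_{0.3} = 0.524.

Cohen's d = |M₁ − M₂| / SD_pooled = |55.7 − 42.2| / 21.6 = 13.5 / 21.6 = 0.625.
For two independent groups with equal n: n = 2·((z_{α/2} + z_β) / d)².
z_{α/2} + z_β = 2.326 + 0.524 = 2.850.
n = 2 × (2.850 / 0.625)² = 2 × 4.560² = 2 × 20.79 = 41.6.
Round up to the next whole participant.

n = 42 per group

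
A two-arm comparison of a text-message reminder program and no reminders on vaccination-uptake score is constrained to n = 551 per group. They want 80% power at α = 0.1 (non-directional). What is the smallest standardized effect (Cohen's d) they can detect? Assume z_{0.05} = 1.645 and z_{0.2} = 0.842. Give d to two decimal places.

d_min ≈ 0.15

For two independent groups of n = 551 each: d_min = (z_{α/2} + z_β)·√(2/n).
z-sum = 1.645 + 0.842 = 2.487.
d_min = 2.487 × √(2/551) = 2.487 × 0.0602 = 0.150.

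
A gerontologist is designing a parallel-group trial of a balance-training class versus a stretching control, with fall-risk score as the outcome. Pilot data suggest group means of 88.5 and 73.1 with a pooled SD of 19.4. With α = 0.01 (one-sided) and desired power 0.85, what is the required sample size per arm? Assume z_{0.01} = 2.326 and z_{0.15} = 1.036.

n = 36 per group

Cohen's d = |M₁ − M₂| / SD_pooled = |88.5 − 73.1| / 19.4 = 15.4 / 19.4 = 0.794.
For two independent groups with equal n: n = 2·((z_{α} + z_β) / d)².
z_{α} + z_β = 2.326 + 1.036 = 3.362.
n = 2 × (3.362 / 0.794)² = 2 × 4.234² = 2 × 17.93 = 35.9.
Round up to the next whole participant.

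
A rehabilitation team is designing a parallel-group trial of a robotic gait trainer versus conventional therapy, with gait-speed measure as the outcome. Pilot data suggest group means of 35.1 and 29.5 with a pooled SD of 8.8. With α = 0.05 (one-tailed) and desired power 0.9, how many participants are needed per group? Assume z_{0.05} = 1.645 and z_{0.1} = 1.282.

n = 43 per group

Cohen's d = |M₁ − M₂| / SD_pooled = |35.1 − 29.5| / 8.8 = 5.6 / 8.8 = 0.636.
For two independent groups with equal n: n = 2·((z_{α} + z_β) / d)².
z_{α} + z_β = 1.645 + 1.282 = 2.927.
n = 2 × (2.927 / 0.636)² = 2 × 4.602² = 2 × 21.18 = 42.4.
Round up to the next whole participant.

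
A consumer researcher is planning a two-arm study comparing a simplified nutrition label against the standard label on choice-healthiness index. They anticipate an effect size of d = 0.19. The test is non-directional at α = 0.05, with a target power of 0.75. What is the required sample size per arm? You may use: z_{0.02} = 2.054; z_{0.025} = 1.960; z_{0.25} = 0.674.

n = 385 per group

For two independent groups with equal n: n = 2·((z_{α/2} + z_β) / d)².
z_{α/2} + z_β = 1.960 + 0.674 = 2.634.
n = 2 × (2.634 / 0.19)² = 2 × 13.863² = 2 × 192.19 = 384.4.
Round up to the next whole participant.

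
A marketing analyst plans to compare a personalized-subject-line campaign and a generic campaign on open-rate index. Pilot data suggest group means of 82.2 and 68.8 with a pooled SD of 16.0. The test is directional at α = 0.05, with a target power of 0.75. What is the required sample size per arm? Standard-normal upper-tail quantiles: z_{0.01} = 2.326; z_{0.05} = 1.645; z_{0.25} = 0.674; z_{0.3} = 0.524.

n = 16 per group

Cohen's d = |M₁ − M₂| / SD_pooled = |82.2 − 68.8| / 16.0 = 13.4 / 16.0 = 0.838.
For two independent groups with equal n: n = 2·((z_{α} + z_β) / d)².
z_{α} + z_β = 1.645 + 0.674 = 2.319.
n = 2 × (2.319 / 0.838)² = 2 × 2.767² = 2 × 7.66 = 15.3.
Round up to the next whole participant.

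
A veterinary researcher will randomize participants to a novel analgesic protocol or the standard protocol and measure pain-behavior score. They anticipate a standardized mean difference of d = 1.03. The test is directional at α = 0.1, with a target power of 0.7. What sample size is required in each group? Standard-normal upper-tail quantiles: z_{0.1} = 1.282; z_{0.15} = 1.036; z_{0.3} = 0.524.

n = 7 per group

For two independent groups with equal n: n = 2·((z_{α} + z_β) / d)².
z_{α} + z_β = 1.282 + 0.524 = 1.806.
n = 2 × (1.806 / 1.03)² = 2 × 1.753² = 2 × 3.07 = 6.1.
Round up to the next whole participant.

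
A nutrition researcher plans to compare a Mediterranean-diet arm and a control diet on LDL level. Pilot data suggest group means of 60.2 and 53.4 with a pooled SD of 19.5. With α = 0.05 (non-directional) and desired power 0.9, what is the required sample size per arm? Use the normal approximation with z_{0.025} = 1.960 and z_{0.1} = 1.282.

Cohen's d = |M₁ − M₂| / SD_pooled = |60.2 − 53.4| / 19.5 = 6.8 / 19.5 = 0.349.
For two independent groups with equal n: n = 2·((z_{α/2} + z_β) / d)².
z_{α/2} + z_β = 1.960 + 1.282 = 3.242.
n = 2 × (3.242 / 0.349)² = 2 × 9.289² = 2 × 86.29 = 172.6.
Round up to the next whole participant.

n = 173 per group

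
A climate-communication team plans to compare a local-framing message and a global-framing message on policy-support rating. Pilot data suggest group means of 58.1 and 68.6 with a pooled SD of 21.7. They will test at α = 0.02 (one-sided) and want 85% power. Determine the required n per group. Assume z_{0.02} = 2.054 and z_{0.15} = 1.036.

n = 82 per group

Cohen's d = |M₁ − M₂| / SD_pooled = |58.1 − 68.6| / 21.7 = 10.5 / 21.7 = 0.484.
For two independent groups with equal n: n = 2·((z_{α} + z_β) / d)².
z_{α} + z_β = 2.054 + 1.036 = 3.090.
n = 2 × (3.090 / 0.484)² = 2 × 6.384² = 2 × 40.76 = 81.5.
Round up to the next whole participant.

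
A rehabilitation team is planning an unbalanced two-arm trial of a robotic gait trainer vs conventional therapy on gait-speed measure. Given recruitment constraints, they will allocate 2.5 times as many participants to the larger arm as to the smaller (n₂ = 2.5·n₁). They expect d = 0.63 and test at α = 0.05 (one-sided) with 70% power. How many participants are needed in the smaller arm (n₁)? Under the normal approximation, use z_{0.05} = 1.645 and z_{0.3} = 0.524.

n₁ = 17

With allocation ratio k = n₂/n₁ = 2.5, Var(x̄₁−x̄₂) = σ²(1/n₁ + 1/(k·n₁)) = σ²·(k+1)/(k·n₁).
So n₁ = (1 + 1/k)·((z_{α} + z_β)/d)² = 1.400 × (2.169/0.63)².
n₁ = 1.400 × 11.85 = 16.6.
Round up: n₁ = 17, giving n₂ = ⌈2.5 × 17⌉ = ⌈42.5⌉ = 43.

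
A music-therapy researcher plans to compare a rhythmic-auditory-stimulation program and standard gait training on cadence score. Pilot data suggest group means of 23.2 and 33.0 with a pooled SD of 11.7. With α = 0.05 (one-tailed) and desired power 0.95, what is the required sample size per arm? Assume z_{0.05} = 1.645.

n = 31 per group

Cohen's d = |M₁ − M₂| / SD_pooled = |23.2 − 33.0| / 11.7 = 9.8 / 11.7 = 0.838.
For two independent groups with equal n: n = 2·((z_{α} + z_β) / d)².
z_{α} + z_β = 1.645 + 1.645 = 3.290.
n = 2 × (3.290 / 0.838)² = 2 × 3.926² = 2 × 15.41 = 30.8.
Round up to the next whole participant.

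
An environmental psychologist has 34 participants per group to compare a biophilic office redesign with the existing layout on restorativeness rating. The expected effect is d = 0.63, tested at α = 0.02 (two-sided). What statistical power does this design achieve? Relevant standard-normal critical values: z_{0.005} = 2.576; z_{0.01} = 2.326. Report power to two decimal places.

power ≈ 0.61

For two equal groups, power = Φ(d·√(n/2) − z_{α/2}).
d·√(n/2) = 0.63 × √(34/2) = 0.63 × 4.123 = 2.598.
z_β = 2.598 − 2.326 = 0.272.
Power = Φ(0.272) = 0.607.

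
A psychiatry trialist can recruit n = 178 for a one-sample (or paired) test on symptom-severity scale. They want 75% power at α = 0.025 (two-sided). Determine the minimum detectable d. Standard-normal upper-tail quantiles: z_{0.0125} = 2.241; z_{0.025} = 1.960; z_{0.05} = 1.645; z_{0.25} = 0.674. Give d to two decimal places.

For a single sample (or paired design) of n = 178: d_min = (z_{α/2} + z_β)/√n.
z-sum = 2.241 + 0.674 = 2.915.
d_min = 2.915 / √178 = 2.915 / 13.342 = 0.218.

d_min ≈ 0.22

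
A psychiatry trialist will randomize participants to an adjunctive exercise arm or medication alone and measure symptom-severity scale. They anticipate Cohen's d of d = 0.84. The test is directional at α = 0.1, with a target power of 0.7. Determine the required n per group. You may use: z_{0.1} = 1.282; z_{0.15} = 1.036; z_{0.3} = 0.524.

For two independent groups with equal n: n = 2·((z_{α} + z_β) / d)².
z_{α} + z_β = 1.282 + 0.524 = 1.806.
n = 2 × (1.806 / 0.84)² = 2 × 2.150² = 2 × 4.62 = 9.2.
Round up to the next whole participant.

n = 10 per group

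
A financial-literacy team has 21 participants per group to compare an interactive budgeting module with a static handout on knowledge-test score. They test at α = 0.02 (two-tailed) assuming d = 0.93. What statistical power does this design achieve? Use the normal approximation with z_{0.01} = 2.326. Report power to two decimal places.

power ≈ 0.75

For two equal groups, power = Φ(d·√(n/2) − z_{α/2}).
d·√(n/2) = 0.93 × √(21/2) = 0.93 × 3.240 = 3.014.
z_β = 3.014 − 2.326 = 0.688.
Power = Φ(0.688) = 0.754.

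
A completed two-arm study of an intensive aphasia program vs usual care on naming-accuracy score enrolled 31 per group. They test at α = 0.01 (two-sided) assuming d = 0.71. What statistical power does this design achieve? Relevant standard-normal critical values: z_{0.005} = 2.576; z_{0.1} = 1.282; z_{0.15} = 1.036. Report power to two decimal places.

For two equal groups, power = Φ(d·√(n/2) − z_{α/2}).
d·√(n/2) = 0.71 × √(31/2) = 0.71 × 3.937 = 2.795.
z_β = 2.795 − 2.576 = 0.219.
Power = Φ(0.219) = 0.587.

power ≈ 0.59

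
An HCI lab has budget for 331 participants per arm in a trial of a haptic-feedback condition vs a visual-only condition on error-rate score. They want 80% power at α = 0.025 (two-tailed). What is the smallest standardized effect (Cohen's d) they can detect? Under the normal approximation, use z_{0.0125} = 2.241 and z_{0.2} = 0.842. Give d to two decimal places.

For two independent groups of n = 331 each: d_min = (z_{α/2} + z_β)·√(2/n).
z-sum = 2.241 + 0.842 = 3.083.
d_min = 3.083 × √(2/331) = 3.083 × 0.0777 = 0.240.

d_min ≈ 0.24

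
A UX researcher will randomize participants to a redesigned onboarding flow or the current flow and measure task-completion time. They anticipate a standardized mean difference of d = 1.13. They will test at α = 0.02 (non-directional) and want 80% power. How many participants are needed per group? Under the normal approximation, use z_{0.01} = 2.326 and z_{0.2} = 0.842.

For two independent groups with equal n: n = 2·((z_{α/2} + z_β) / d)².
z_{α/2} + z_β = 2.326 + 0.842 = 3.168.
n = 2 × (3.168 / 1.13)² = 2 × 2.804² = 2 × 7.86 = 15.7.
Round up to the next whole participant.

n = 16 per group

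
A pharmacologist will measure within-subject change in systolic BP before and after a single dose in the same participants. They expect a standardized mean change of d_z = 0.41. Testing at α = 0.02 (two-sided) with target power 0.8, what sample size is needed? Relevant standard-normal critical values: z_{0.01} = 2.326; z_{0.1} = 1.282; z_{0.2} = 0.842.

n = 60 pairs

For a paired (one-sample on differences) test: n = ((z_{α/2} + z_β) / d)².
z_{α/2} + z_β = 2.326 + 0.842 = 3.168.
n = (3.168 / 0.41)² = 7.727² = 59.70.
Round up.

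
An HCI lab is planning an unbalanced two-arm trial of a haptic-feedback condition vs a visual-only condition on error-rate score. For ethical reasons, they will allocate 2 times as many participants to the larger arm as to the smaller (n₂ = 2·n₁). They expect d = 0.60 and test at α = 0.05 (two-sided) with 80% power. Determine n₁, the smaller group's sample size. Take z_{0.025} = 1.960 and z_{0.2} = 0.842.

With allocation ratio k = n₂/n₁ = 2, Var(x̄₁−x̄₂) = σ²(1/n₁ + 1/(k·n₁)) = σ²·(k+1)/(k·n₁).
So n₁ = (1 + 1/k)·((z_{α/2} + z_β)/d)² = 1.500 × (2.802/0.60)².
n₁ = 1.500 × 21.81 = 32.7.
Round up: n₁ = 33, giving n₂ = 2 × 33 = 66.

n₁ = 33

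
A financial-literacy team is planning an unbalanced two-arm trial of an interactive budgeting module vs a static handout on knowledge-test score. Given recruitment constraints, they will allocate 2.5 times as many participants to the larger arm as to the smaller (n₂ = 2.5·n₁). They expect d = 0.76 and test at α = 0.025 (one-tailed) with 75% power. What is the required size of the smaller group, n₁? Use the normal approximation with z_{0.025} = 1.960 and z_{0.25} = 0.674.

With allocation ratio k = n₂/n₁ = 2.5, Var(x̄₁−x̄₂) = σ²(1/n₁ + 1/(k·n₁)) = σ²·(k+1)/(k·n₁).
So n₁ = (1 + 1/k)·((z_{α} + z_β)/d)² = 1.400 × (2.634/0.76)².
n₁ = 1.400 × 12.01 = 16.8.
Round up: n₁ = 17, giving n₂ = ⌈2.5 × 17⌉ = ⌈42.5⌉ = 43.

n₁ = 17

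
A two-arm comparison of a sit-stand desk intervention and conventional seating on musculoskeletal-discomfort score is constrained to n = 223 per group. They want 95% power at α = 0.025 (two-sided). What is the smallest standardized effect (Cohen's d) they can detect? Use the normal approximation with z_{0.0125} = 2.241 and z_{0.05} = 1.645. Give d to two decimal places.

d_min ≈ 0.37

For two independent groups of n = 223 each: d_min = (z_{α/2} + z_β)·√(2/n).
z-sum = 2.241 + 1.645 = 3.886.
d_min = 3.886 × √(2/223) = 3.886 × 0.0947 = 0.368.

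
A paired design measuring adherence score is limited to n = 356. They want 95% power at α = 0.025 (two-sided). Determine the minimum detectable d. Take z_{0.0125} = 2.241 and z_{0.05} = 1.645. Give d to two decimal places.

d_min ≈ 0.21

For a single sample (or paired design) of n = 356: d_min = (z_{α/2} + z_β)/√n.
z-sum = 2.241 + 1.645 = 3.886.
d_min = 3.886 / √356 = 3.886 / 18.868 = 0.206.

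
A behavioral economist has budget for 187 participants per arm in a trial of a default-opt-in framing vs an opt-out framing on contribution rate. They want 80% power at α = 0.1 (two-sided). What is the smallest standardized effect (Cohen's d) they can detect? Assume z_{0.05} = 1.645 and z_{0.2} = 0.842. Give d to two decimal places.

For two independent groups of n = 187 each: d_min = (z_{α/2} + z_β)·√(2/n).
z-sum = 1.645 + 0.842 = 2.487.
d_min = 2.487 × √(2/187) = 2.487 × 0.1034 = 0.257.

d_min ≈ 0.26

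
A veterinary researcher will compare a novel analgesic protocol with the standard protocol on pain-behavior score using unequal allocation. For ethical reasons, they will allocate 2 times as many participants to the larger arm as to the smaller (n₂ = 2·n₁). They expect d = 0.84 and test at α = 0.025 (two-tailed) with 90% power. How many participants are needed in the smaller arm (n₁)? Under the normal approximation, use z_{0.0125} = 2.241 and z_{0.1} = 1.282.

With allocation ratio k = n₂/n₁ = 2, Var(x̄₁−x̄₂) = σ²(1/n₁ + 1/(k·n₁)) = σ²·(k+1)/(k·n₁).
So n₁ = (1 + 1/k)·((z_{α/2} + z_β)/d)² = 1.500 × (3.523/0.84)².
n₁ = 1.500 × 17.59 = 26.4.
Round up: n₁ = 27, giving n₂ = 2 × 27 = 54.

n₁ = 27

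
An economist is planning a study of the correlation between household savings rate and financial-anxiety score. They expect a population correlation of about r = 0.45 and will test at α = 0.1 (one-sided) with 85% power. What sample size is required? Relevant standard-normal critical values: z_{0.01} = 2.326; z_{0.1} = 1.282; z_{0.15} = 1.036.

Fisher's z: C = ½·ln((1+r)/(1−r)) = ½·ln(2.6364) = 0.4847.
n = ((z_{α} + z_β)/C)² + 3.
(1.282 + 1.036) / 0.4847 = 2.318 / 0.4847 = 4.782.
n = 4.782² + 3 = 22.87 + 3 = 25.9.
Round up.

n = 26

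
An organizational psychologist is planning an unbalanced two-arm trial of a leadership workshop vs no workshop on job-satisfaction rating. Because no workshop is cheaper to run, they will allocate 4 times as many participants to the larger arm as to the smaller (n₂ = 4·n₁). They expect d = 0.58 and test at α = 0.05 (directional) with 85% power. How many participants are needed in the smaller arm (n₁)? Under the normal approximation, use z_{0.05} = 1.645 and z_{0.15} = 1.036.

n₁ = 27

With allocation ratio k = n₂/n₁ = 4, Var(x̄₁−x̄₂) = σ²(1/n₁ + 1/(k·n₁)) = σ²·(k+1)/(k·n₁).
So n₁ = (1 + 1/k)·((z_{α} + z_β)/d)² = 1.250 × (2.681/0.58)².
n₁ = 1.250 × 21.37 = 26.7.
Round up: n₁ = 27, giving n₂ = 4 × 27 = 108.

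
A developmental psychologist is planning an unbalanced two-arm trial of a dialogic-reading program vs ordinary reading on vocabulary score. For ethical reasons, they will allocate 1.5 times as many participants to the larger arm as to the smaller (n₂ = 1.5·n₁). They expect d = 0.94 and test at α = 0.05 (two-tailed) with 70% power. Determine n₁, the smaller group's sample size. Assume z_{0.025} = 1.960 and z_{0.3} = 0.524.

n₁ = 12

With allocation ratio k = n₂/n₁ = 1.5, Var(x̄₁−x̄₂) = σ²(1/n₁ + 1/(k·n₁)) = σ²·(k+1)/(k·n₁).
So n₁ = (1 + 1/k)·((z_{α/2} + z_β)/d)² = 1.667 × (2.484/0.94)².
n₁ = 1.667 × 6.98 = 11.6.
Round up: n₁ = 12, giving n₂ = 1.5 × 12 = 18.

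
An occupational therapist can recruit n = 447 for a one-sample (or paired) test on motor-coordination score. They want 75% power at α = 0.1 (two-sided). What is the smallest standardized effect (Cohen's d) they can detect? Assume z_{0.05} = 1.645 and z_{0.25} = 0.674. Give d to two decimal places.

For a single sample (or paired design) of n = 447: d_min = (z_{α/2} + z_β)/√n.
z-sum = 1.645 + 0.674 = 2.319.
d_min = 2.319 / √447 = 2.319 / 21.142 = 0.110.

d_min ≈ 0.11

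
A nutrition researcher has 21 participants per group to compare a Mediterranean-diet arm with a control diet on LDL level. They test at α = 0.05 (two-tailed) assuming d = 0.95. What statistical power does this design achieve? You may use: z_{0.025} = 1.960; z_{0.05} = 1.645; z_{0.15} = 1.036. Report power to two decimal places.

For two equal groups, power = Φ(d·√(n/2) − z_{α/2}).
d·√(n/2) = 0.95 × √(21/2) = 0.95 × 3.240 = 3.078.
z_β = 3.078 − 1.960 = 1.118.
Power = Φ(1.118) = 0.868.

power ≈ 0.87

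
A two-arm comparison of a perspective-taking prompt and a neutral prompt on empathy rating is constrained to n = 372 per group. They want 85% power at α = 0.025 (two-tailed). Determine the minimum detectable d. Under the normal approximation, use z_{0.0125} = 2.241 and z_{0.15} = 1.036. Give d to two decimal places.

d_min ≈ 0.24

For two independent groups of n = 372 each: d_min = (z_{α/2} + z_β)·√(2/n).
z-sum = 2.241 + 1.036 = 3.277.
d_min = 3.277 × √(2/372) = 3.277 × 0.0733 = 0.240.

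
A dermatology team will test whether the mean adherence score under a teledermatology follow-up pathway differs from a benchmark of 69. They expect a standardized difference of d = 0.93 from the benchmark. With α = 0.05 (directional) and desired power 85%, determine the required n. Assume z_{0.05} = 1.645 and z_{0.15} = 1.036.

n = 9

For a one-sample test: n = ((z_{α} + z_β) / d)².
z_{α} + z_β = 1.645 + 1.036 = 2.681.
n = (2.681 / 0.93)² = 2.883² = 8.31.
Round up.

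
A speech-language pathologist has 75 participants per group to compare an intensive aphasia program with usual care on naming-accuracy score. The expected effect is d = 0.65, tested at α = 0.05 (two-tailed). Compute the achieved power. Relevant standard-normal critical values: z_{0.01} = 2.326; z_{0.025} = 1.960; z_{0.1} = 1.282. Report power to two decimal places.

For two equal groups, power = Φ(d·√(n/2) − z_{α/2}).
d·√(n/2) = 0.65 × √(75/2) = 0.65 × 6.124 = 3.980.
z_β = 3.980 − 1.960 = 2.020.
Power = Φ(2.020) = 0.978.

power ≈ 0.98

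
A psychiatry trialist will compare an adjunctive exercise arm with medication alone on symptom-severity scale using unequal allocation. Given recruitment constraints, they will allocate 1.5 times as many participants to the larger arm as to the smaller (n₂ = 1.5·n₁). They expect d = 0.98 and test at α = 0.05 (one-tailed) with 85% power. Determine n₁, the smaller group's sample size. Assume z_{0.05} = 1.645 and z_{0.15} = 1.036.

n₁ = 13

With allocation ratio k = n₂/n₁ = 1.5, Var(x̄₁−x̄₂) = σ²(1/n₁ + 1/(k·n₁)) = σ²·(k+1)/(k·n₁).
So n₁ = (1 + 1/k)·((z_{α} + z_β)/d)² = 1.667 × (2.681/0.98)².
n₁ = 1.667 × 7.48 = 12.5.
Round up: n₁ = 13, giving n₂ = ⌈1.5 × 13⌉ = ⌈19.5⌉ = 20.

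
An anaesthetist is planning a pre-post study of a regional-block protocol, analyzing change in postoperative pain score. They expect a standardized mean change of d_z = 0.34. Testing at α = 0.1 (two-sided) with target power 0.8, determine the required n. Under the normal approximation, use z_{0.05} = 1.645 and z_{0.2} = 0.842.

For a paired (one-sample on differences) test: n = ((z_{α/2} + z_β) / d)².
z_{α/2} + z_β = 1.645 + 0.842 = 2.487.
n = (2.487 / 0.34)² = 7.315² = 53.50.
Round up.

n = 54 pairs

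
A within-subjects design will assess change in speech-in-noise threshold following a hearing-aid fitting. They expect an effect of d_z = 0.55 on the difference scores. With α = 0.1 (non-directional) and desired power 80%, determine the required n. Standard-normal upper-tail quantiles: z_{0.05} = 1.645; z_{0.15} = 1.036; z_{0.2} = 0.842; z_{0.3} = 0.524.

n = 21 pairs

For a paired (one-sample on differences) test: n = ((z_{α/2} + z_β) / d)².
z_{α/2} + z_β = 1.645 + 0.842 = 2.487.
n = (2.487 / 0.55)² = 4.522² = 20.45.
Round up.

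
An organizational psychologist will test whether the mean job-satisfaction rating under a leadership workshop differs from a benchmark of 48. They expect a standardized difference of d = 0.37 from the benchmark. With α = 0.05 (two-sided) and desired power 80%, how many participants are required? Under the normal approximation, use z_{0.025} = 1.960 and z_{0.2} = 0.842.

For a one-sample test: n = ((z_{α/2} + z_β) / d)².
z_{α/2} + z_β = 1.960 + 0.842 = 2.802.
n = (2.802 / 0.37)² = 7.573² = 57.35.
Round up.

n = 58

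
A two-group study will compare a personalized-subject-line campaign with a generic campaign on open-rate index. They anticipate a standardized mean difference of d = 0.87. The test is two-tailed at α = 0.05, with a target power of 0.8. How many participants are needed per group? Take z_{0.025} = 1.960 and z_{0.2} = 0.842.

For two independent groups with equal n: n = 2·((z_{α/2} + z_β) / d)².
z_{α/2} + z_β = 1.960 + 0.842 = 2.802.
n = 2 × (2.802 / 0.87)² = 2 × 3.221² = 2 × 10.37 = 20.7.
Round up to the next whole participant.

n = 21 per group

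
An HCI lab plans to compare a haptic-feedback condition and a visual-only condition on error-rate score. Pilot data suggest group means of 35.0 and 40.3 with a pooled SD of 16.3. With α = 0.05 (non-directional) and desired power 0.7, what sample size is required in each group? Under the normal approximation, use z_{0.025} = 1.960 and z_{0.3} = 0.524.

n = 117 per group

Cohen's d = |M₁ − M₂| / SD_pooled = |35.0 − 40.3| / 16.3 = 5.3 / 16.3 = 0.325.
For two independent groups with equal n: n = 2·((z_{α/2} + z_β) / d)².
z_{α/2} + z_β = 1.960 + 0.524 = 2.484.
n = 2 × (2.484 / 0.325)² = 2 × 7.643² = 2 × 58.42 = 116.8.
Round up to the next whole participant.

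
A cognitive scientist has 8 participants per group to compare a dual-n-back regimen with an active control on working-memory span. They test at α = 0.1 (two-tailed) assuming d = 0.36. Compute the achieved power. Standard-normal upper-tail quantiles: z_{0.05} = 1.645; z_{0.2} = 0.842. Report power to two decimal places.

For two equal groups, power = Φ(d·√(n/2) − z_{α/2}).
d·√(n/2) = 0.36 × √(8/2) = 0.36 × 2.000 = 0.720.
z_β = 0.720 − 1.645 = -0.925.
Power = Φ(-0.925) = 0.177.

power ≈ 0.18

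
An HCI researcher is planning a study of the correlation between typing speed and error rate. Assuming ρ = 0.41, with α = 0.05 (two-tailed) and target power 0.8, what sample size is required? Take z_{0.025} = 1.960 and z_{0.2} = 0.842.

n = 45

Fisher's z: C = ½·ln((1+r)/(1−r)) = ½·ln(2.3898) = 0.4356.
n = ((z_{α/2} + z_β)/C)² + 3.
(1.960 + 0.842) / 0.4356 = 2.802 / 0.4356 = 6.433.
n = 6.433² + 3 = 41.38 + 3 = 44.4.
Round up.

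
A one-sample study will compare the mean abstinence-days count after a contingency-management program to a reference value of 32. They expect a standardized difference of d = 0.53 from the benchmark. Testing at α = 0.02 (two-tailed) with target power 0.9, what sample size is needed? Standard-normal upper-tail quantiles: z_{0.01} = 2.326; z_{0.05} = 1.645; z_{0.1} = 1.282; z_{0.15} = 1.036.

n = 47

For a one-sample test: n = ((z_{α/2} + z_β) / d)².
z_{α/2} + z_β = 2.326 + 1.282 = 3.608.
n = (3.608 / 0.53)² = 6.808² = 46.34.
Round up.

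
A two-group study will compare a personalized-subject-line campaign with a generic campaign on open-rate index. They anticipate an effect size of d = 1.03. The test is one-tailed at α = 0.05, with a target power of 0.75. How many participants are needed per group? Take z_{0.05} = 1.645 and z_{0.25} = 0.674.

n = 11 per group

For two independent groups with equal n: n = 2·((z_{α} + z_β) / d)².
z_{α} + z_β = 1.645 + 0.674 = 2.319.
n = 2 × (2.319 / 1.03)² = 2 × 2.251² = 2 × 5.07 = 10.1.
Round up to the next whole participant.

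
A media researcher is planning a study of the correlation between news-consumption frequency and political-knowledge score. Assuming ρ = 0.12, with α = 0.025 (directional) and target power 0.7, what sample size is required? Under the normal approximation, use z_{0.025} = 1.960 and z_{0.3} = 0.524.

Fisher's z: C = ½·ln((1+r)/(1−r)) = ½·ln(1.2727) = 0.1206.
n = ((z_{α} + z_β)/C)² + 3.
(1.960 + 0.524) / 0.1206 = 2.484 / 0.1206 = 20.597.
n = 20.597² + 3 = 424.24 + 3 = 427.2.
Round up.

n = 428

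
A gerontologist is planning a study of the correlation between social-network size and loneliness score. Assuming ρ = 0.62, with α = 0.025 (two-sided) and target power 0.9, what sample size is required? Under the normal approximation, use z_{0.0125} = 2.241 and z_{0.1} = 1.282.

Fisher's z: C = ½·ln((1+r)/(1−r)) = ½·ln(4.2632) = 0.7250.
n = ((z_{α/2} + z_β)/C)² + 3.
(2.241 + 1.282) / 0.7250 = 3.523 / 0.7250 = 4.859.
n = 4.859² + 3 = 23.61 + 3 = 26.6.
Round up.

n = 27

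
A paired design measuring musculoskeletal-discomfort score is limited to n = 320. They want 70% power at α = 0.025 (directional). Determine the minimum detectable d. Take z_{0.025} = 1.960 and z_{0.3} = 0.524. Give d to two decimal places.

For a single sample (or paired design) of n = 320: d_min = (z_{α} + z_β)/√n.
z-sum = 1.960 + 0.524 = 2.484.
d_min = 2.484 / √320 = 2.484 / 17.889 = 0.139.

d_min ≈ 0.14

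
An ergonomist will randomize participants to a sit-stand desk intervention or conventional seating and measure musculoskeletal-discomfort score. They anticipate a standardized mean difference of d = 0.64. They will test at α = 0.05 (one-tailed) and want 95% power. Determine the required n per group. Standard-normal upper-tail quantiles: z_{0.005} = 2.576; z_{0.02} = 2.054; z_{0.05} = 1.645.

n = 53 per group

For two independent groups with equal n: n = 2·((z_{α} + z_β) / d)².
z_{α} + z_β = 1.645 + 1.645 = 3.290.
n = 2 × (3.290 / 0.64)² = 2 × 5.141² = 2 × 26.43 = 52.9.
Round up to the next whole participant.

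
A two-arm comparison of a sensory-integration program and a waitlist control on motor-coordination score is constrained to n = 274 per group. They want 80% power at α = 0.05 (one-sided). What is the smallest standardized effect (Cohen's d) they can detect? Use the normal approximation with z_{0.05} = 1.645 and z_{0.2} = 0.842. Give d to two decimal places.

For two independent groups of n = 274 each: d_min = (z_{α} + z_β)·√(2/n).
z-sum = 1.645 + 0.842 = 2.487.
d_min = 2.487 × √(2/274) = 2.487 × 0.0854 = 0.212.

d_min ≈ 0.21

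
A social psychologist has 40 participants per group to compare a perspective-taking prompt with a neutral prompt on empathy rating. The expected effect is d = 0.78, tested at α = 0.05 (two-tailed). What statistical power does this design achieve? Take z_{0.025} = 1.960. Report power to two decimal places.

power ≈ 0.94

For two equal groups, power = Φ(d·√(n/2) − z_{α/2}).
d·√(n/2) = 0.78 × √(40/2) = 0.78 × 4.472 = 3.488.
z_β = 3.488 − 1.960 = 1.528.
Power = Φ(1.528) = 0.937.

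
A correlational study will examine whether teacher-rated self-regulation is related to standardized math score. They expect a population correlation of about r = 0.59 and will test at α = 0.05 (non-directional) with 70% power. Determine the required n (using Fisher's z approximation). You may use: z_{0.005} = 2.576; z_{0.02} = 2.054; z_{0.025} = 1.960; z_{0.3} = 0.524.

Fisher's z: C = ½·ln((1+r)/(1−r)) = ½·ln(3.8780) = 0.6777.
n = ((z_{α/2} + z_β)/C)² + 3.
(1.960 + 0.524) / 0.6777 = 2.484 / 0.6777 = 3.665.
n = 3.665² + 3 = 13.43 + 3 = 16.4.
Round up.

n = 17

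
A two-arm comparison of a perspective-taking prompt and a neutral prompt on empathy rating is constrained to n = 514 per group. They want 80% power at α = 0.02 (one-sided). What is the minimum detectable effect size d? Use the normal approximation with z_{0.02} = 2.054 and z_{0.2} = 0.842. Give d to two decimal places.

d_min ≈ 0.18

For two independent groups of n = 514 each: d_min = (z_{α} + z_β)·√(2/n).
z-sum = 2.054 + 0.842 = 2.896.
d_min = 2.896 × √(2/514) = 2.896 × 0.0624 = 0.181.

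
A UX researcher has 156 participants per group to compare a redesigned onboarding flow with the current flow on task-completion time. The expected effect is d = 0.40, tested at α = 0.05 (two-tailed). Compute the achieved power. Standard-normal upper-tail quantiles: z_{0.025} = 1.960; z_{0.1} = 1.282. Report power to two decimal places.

For two equal groups, power = Φ(d·√(n/2) − z_{α/2}).
d·√(n/2) = 0.40 × √(156/2) = 0.40 × 8.832 = 3.533.
z_β = 3.533 − 1.960 = 1.573.
Power = Φ(1.573) = 0.942.

power ≈ 0.94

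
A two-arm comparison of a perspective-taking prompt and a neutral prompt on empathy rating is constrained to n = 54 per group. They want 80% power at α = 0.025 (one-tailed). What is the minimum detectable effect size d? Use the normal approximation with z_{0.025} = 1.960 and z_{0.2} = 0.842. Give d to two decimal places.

For two independent groups of n = 54 each: d_min = (z_{α} + z_β)·√(2/n).
z-sum = 1.960 + 0.842 = 2.802.
d_min = 2.802 × √(2/54) = 2.802 × 0.1925 = 0.539.

d_min ≈ 0.54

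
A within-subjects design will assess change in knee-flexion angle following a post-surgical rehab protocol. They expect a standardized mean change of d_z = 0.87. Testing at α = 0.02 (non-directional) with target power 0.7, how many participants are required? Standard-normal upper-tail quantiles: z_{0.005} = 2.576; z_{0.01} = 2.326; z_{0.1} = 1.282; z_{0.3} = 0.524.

n = 11 pairs

For a paired (one-sample on differences) test: n = ((z_{α/2} + z_β) / d)².
z_{α/2} + z_β = 2.326 + 0.524 = 2.850.
n = (2.850 / 0.87)² = 3.276² = 10.73.
Round up.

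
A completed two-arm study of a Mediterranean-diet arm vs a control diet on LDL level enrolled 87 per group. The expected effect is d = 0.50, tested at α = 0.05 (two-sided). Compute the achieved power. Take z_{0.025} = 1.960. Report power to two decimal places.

For two equal groups, power = Φ(d·√(n/2) − z_{α/2}).
d·√(n/2) = 0.50 × √(87/2) = 0.50 × 6.595 = 3.298.
z_β = 3.298 − 1.960 = 1.338.
Power = Φ(1.338) = 0.910.

power ≈ 0.91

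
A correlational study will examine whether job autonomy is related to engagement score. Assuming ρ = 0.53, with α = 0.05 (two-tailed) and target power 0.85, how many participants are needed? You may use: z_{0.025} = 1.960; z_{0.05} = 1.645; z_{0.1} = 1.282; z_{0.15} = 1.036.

Fisher's z: C = ½·ln((1+r)/(1−r)) = ½·ln(3.2553) = 0.5901.
n = ((z_{α/2} + z_β)/C)² + 3.
(1.960 + 1.036) / 0.5901 = 2.996 / 0.5901 = 5.077.
n = 5.077² + 3 = 25.78 + 3 = 28.8.
Round up.

n = 29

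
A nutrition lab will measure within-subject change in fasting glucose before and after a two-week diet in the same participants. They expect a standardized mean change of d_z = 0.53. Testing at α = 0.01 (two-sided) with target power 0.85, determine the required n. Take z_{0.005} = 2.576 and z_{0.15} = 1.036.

For a paired (one-sample on differences) test: n = ((z_{α/2} + z_β) / d)².
z_{α/2} + z_β = 2.576 + 1.036 = 3.612.
n = (3.612 / 0.53)² = 6.815² = 46.45.
Round up.

n = 47 pairs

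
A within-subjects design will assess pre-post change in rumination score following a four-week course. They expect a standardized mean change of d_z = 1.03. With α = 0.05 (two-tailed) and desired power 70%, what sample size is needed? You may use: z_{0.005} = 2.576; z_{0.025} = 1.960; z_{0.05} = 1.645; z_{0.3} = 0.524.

n = 6 pairs

For a paired (one-sample on differences) test: n = ((z_{α/2} + z_β) / d)².
z_{α/2} + z_β = 1.960 + 0.524 = 2.484.
n = (2.484 / 1.03)² = 2.412² = 5.82.
Round up.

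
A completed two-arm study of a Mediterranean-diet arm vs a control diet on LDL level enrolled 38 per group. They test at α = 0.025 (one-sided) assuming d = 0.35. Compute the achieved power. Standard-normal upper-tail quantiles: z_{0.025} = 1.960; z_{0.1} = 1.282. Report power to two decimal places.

power ≈ 0.33

For two equal groups, power = Φ(d·√(n/2) − z_{α}).
d·√(n/2) = 0.35 × √(38/2) = 0.35 × 4.359 = 1.526.
z_β = 1.526 − 1.960 = -0.434.
Power = Φ(-0.434) = 0.332.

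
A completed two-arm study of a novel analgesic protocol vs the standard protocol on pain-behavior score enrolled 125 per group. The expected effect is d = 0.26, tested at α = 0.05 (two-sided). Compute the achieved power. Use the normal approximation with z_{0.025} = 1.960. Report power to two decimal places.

For two equal groups, power = Φ(d·√(n/2) − z_{α/2}).
d·√(n/2) = 0.26 × √(125/2) = 0.26 × 7.906 = 2.055.
z_β = 2.055 − 1.960 = 0.095.
Power = Φ(0.095) = 0.538.

power ≈ 0.54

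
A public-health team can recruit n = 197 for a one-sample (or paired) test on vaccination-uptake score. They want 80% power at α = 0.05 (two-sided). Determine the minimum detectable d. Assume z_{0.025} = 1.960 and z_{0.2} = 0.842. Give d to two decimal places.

For a single sample (or paired design) of n = 197: d_min = (z_{α/2} + z_β)/√n.
z-sum = 1.960 + 0.842 = 2.802.
d_min = 2.802 / √197 = 2.802 / 14.036 = 0.200.

d_min ≈ 0.20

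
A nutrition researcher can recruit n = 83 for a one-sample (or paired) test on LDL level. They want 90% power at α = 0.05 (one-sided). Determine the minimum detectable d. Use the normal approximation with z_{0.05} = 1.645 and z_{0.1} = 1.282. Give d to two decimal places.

For a single sample (or paired design) of n = 83: d_min = (z_{α} + z_β)/√n.
z-sum = 1.645 + 1.282 = 2.927.
d_min = 2.927 / √83 = 2.927 / 9.110 = 0.321.

d_min ≈ 0.32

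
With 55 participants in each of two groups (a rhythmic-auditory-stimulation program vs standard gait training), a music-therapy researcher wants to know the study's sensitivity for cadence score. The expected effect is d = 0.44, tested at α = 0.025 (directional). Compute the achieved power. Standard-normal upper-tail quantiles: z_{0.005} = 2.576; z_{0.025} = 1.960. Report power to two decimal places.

For two equal groups, power = Φ(d·√(n/2) − z_{α}).
d·√(n/2) = 0.44 × √(55/2) = 0.44 × 5.244 = 2.307.
z_β = 2.307 − 1.960 = 0.347.
Power = Φ(0.347) = 0.636.

power ≈ 0.64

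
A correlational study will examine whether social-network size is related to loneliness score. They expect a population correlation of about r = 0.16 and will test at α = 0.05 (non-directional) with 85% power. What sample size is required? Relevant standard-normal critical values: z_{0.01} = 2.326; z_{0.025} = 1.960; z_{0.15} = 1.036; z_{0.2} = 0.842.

n = 348

Fisher's z: C = ½·ln((1+r)/(1−r)) = ½·ln(1.3810) = 0.1614.
n = ((z_{α/2} + z_β)/C)² + 3.
(1.960 + 1.036) / 0.1614 = 2.996 / 0.1614 = 18.563.
n = 18.563² + 3 = 344.57 + 3 = 347.6.
Round up.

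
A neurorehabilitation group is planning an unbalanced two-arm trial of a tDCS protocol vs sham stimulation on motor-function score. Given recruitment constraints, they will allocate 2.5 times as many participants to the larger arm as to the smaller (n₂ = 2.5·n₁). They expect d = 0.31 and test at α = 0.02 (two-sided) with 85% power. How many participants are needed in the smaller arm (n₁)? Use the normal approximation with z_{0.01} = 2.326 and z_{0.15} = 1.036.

n₁ = 165

With allocation ratio k = n₂/n₁ = 2.5, Var(x̄₁−x̄₂) = σ²(1/n₁ + 1/(k·n₁)) = σ²·(k+1)/(k·n₁).
So n₁ = (1 + 1/k)·((z_{α/2} + z_β)/d)² = 1.400 × (3.362/0.31)².
n₁ = 1.400 × 117.62 = 164.7.
Round up: n₁ = 165, giving n₂ = ⌈2.5 × 165⌉ = ⌈412.5⌉ = 413.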